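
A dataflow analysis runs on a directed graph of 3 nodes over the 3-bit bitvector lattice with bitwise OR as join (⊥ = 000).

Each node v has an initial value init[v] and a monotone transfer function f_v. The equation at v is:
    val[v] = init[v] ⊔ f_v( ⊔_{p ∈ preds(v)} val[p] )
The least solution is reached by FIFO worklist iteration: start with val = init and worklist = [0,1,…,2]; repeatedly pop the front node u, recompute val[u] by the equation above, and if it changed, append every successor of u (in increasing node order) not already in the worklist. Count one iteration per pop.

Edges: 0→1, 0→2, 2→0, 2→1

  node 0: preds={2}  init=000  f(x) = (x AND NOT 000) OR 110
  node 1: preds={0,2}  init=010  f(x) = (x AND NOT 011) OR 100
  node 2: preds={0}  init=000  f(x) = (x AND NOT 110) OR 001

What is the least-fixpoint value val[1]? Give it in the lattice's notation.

Iteration log — 6 steps:
  step 1. node 0  ⊔preds=000  new=110  old=000  +wl: 
  step 2. node 1  ⊔preds=110  new=110  old=010  +wl: 
  step 3. node 2  ⊔preds=110  new=001  old=000  +wl: 0,1
  step 4. node 0  ⊔preds=001  new=111  old=110  +wl: 2
  step 5. node 1  ⊔preds=111  new=110  stable
  step 6. node 2  ⊔preds=111  new=001  stable

Least fixpoint reached:
  node 0: 111
  node 1: 110
  node 2: 001

110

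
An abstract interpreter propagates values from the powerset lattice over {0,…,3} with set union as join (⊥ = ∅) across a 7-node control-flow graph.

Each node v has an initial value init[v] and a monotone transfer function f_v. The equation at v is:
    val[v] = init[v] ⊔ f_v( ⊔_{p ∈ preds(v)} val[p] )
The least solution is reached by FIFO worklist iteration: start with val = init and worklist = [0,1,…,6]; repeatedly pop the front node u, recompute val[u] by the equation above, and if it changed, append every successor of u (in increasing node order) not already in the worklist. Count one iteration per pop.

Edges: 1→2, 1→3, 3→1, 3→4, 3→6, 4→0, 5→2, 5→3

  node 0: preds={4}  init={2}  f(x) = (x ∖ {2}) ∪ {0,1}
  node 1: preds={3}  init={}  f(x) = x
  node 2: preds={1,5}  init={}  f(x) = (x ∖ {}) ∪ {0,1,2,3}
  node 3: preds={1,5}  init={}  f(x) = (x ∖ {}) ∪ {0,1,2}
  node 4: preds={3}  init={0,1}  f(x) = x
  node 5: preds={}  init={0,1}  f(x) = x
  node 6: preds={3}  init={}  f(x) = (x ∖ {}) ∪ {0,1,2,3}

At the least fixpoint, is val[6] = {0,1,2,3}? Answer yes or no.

Iteration log — 11 steps:
  step 1. node 0  ⊔preds={0,1}  new={0,1,2}  old={2}  +wl: 
  step 2. node 1  ⊔preds={}  new={}  stable
  step 3. node 2  ⊔preds={0,1}  new={0,1,2,3}  old={}  +wl: 
  step 4. node 3  ⊔preds={0,1}  new={0,1,2}  old={}  +wl: 1
  step 5. node 4  ⊔preds={0,1,2}  new={0,1,2}  old={0,1}  +wl: 0
  step 6. node 5  ⊔preds={}  new={0,1}  stable
  step 7. node 6  ⊔preds={0,1,2}  new={0,1,2,3}  old={}  +wl: 
  step 8. node 1  ⊔preds={0,1,2}  new={0,1,2}  old={}  +wl: 2,3
  step 9. node 0  ⊔preds={0,1,2}  new={0,1,2}  stable
  step 10. node 2  ⊔preds={0,1,2}  new={0,1,2,3}  stable
  step 11. node 3  ⊔preds={0,1,2}  new={0,1,2}  stable

Least fixpoint reached:
  node 0: {0,1,2}
  node 1: {0,1,2}
  node 2: {0,1,2,3}
  node 3: {0,1,2}
  node 4: {0,1,2}
  node 5: {0,1}
  node 6: {0,1,2,3}

yes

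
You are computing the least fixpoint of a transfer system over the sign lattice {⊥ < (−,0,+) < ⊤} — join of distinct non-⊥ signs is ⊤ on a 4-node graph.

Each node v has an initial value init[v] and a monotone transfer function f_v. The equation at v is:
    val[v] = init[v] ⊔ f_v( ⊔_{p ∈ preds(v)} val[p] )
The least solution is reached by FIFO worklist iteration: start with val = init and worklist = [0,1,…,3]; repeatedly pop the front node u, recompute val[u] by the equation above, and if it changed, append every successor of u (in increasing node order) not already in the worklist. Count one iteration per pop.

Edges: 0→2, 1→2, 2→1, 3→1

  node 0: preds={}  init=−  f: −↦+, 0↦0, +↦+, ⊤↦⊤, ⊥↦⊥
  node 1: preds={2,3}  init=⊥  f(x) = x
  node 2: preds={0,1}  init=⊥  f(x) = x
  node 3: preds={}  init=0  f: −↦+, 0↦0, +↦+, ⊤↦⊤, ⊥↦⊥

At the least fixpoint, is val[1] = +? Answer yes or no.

Iteration log — 6 steps:
  step 1. node 0  ⊔preds=⊥  new=−  stable
  step 2. node 1  ⊔preds=0  new=0  old=⊥  +wl: 
  step 3. node 2  ⊔preds=⊤  new=⊤  old=⊥  +wl: 1
  step 4. node 3  ⊔preds=⊥  new=0  stable
  step 5. node 1  ⊔preds=⊤  new=⊤  old=0  +wl: 2
  step 6. node 2  ⊔preds=⊤  new=⊤  stable

Least fixpoint reached:
  node 0: −
  node 1: ⊤
  node 2: ⊤
  node 3: 0

no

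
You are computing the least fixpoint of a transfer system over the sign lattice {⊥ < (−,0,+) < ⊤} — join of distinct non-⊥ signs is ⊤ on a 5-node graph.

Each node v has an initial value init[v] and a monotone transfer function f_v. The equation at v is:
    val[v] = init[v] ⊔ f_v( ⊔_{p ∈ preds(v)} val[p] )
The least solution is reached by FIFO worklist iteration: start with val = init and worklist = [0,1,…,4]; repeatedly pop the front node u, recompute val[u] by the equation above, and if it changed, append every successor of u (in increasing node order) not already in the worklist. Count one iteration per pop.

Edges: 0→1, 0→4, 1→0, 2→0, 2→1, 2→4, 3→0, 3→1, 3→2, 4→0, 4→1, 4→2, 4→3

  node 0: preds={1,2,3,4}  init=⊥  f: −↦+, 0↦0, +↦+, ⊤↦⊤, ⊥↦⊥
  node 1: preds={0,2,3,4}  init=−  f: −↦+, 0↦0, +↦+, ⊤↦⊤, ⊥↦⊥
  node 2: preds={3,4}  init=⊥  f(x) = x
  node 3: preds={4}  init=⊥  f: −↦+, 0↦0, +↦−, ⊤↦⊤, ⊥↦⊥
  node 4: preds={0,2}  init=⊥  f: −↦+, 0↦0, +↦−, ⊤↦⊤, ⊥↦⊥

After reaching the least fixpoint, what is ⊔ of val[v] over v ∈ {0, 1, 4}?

Iteration log — 18 steps:
  step 1. node 0  ⊔preds=−  new=+  old=⊥  +wl: 
  step 2. node 1  ⊔preds=+  new=⊤  old=−  +wl: 0
  step 3. node 2  ⊔preds=⊥  new=⊥  stable
  step 4. node 3  ⊔preds=⊥  new=⊥  stable
  step 5. node 4  ⊔preds=+  new=−  old=⊥  +wl: 1,2,3
  step 6. node 0  ⊔preds=⊤  new=⊤  old=+  +wl: 4
  step 7. node 1  ⊔preds=⊤  new=⊤  stable
  step 8. node 2  ⊔preds=−  new=−  old=⊥  +wl: 0,1
  step 9. node 3  ⊔preds=−  new=+  old=⊥  +wl: 2
  step 10. node 4  ⊔preds=⊤  new=⊤  old=−  +wl: 3
  step 11. node 0  ⊔preds=⊤  new=⊤  stable
  step 12. node 1  ⊔preds=⊤  new=⊤  stable
  step 13. node 2  ⊔preds=⊤  new=⊤  old=−  +wl: 0,1,4
  step 14. node 3  ⊔preds=⊤  new=⊤  old=+  +wl: 2
  step 15. node 0  ⊔preds=⊤  new=⊤  stable
  step 16. node 1  ⊔preds=⊤  new=⊤  stable
  step 17. node 4  ⊔preds=⊤  new=⊤  stable
  step 18. node 2  ⊔preds=⊤  new=⊤  stable

Least fixpoint reached:
  node 0: ⊤
  node 1: ⊤
  node 2: ⊤
  node 3: ⊤
  node 4: ⊤

⊤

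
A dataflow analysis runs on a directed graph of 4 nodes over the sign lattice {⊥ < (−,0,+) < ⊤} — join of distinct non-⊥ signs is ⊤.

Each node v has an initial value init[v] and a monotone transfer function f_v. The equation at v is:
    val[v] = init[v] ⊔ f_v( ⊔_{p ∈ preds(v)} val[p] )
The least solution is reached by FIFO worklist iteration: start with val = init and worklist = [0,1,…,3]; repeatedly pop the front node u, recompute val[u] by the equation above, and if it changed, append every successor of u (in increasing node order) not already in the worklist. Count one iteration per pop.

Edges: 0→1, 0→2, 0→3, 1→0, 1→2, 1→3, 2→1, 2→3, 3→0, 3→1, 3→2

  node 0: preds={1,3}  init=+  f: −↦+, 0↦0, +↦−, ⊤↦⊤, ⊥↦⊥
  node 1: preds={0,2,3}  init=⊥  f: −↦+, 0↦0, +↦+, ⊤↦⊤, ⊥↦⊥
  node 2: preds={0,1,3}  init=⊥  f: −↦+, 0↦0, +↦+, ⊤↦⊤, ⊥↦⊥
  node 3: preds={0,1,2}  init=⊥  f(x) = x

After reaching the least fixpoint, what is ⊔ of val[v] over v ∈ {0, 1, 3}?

⊤

Iteration log — 11 steps:
  step 1. node 0  ⊔preds=⊥  new=+  stable
  step 2. node 1  ⊔preds=+  new=+  old=⊥  +wl: 0
  step 3. node 2  ⊔preds=+  new=+  old=⊥  +wl: 1
  step 4. node 3  ⊔preds=+  new=+  old=⊥  +wl: 2
  step 5. node 0  ⊔preds=+  new=⊤  old=+  +wl: 3
  step 6. node 1  ⊔preds=⊤  new=⊤  old=+  +wl: 0
  step 7. node 2  ⊔preds=⊤  new=⊤  old=+  +wl: 1
  step 8. node 3  ⊔preds=⊤  new=⊤  old=+  +wl: 2
  step 9. node 0  ⊔preds=⊤  new=⊤  stable
  step 10. node 1  ⊔preds=⊤  new=⊤  stable
  step 11. node 2  ⊔preds=⊤  new=⊤  stable

Least fixpoint reached:
  node 0: ⊤
  node 1: ⊤
  node 2: ⊤
  node 3: ⊤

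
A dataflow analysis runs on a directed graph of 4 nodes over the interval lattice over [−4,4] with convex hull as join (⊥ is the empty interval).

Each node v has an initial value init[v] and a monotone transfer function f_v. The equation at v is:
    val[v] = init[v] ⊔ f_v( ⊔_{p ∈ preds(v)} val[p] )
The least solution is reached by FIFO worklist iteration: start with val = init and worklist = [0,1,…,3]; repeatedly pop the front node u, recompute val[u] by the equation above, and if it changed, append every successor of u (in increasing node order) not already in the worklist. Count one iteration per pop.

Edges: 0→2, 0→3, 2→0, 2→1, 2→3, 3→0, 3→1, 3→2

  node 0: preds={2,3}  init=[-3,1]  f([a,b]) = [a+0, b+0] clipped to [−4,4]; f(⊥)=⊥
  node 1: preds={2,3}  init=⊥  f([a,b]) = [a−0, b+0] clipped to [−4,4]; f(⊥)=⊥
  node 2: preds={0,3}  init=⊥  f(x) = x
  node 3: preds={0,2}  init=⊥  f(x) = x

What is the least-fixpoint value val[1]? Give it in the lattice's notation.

[-3,1]

Iteration log — 7 steps:
  step 1. node 0  ⊔preds=⊥  new=[-3,1]  stable
  step 2. node 1  ⊔preds=⊥  new=⊥  stable
  step 3. node 2  ⊔preds=[-3,1]  new=[-3,1]  old=⊥  +wl: 0,1
  step 4. node 3  ⊔preds=[-3,1]  new=[-3,1]  old=⊥  +wl: 2
  step 5. node 0  ⊔preds=[-3,1]  new=[-3,1]  stable
  step 6. node 1  ⊔preds=[-3,1]  new=[-3,1]  old=⊥  +wl: 
  step 7. node 2  ⊔preds=[-3,1]  new=[-3,1]  stable

Least fixpoint reached:
  node 0: [-3,1]
  node 1: [-3,1]
  node 2: [-3,1]
  node 3: [-3,1]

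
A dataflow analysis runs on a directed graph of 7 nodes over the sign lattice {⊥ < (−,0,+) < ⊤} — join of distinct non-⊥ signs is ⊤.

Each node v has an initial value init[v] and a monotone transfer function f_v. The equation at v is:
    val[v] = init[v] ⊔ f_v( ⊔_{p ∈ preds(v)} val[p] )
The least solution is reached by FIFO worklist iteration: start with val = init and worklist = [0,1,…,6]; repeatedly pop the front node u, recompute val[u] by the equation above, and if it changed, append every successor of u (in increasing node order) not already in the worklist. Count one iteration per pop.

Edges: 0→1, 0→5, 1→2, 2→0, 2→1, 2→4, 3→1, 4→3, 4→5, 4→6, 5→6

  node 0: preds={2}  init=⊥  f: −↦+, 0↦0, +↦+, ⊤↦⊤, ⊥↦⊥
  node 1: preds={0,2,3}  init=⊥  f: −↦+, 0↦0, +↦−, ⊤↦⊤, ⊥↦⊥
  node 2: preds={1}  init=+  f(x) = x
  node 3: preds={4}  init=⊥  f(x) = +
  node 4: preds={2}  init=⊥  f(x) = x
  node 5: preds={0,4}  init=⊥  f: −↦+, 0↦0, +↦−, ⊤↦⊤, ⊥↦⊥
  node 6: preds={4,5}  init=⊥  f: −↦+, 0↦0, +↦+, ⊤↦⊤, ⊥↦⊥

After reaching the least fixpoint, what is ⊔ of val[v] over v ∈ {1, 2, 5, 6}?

⊤

Worklist (12 pops):
  #1 pop 0: in=+ → + (was ⊥); enqueue []
  #2 pop 1: in=+ → − (was ⊥); enqueue []
  #3 pop 2: in=− → ⊤ (was +); enqueue [0,1]
  #4 pop 3: in=⊥ → + (was ⊥); enqueue []
  #5 pop 4: in=⊤ → ⊤ (was ⊥); enqueue [3]
  #6 pop 5: in=⊤ → ⊤ (was ⊥); enqueue []
  #7 pop 6: in=⊤ → ⊤ (was ⊥); enqueue []
  #8 pop 0: in=⊤ → ⊤ (was +); enqueue [5]
  #9 pop 1: in=⊤ → ⊤ (was −); enqueue [2]
  #10 pop 3: in=⊤ → + (no change)
  #11 pop 5: in=⊤ → ⊤ (no change)
  #12 pop 2: in=⊤ → ⊤ (no change)

Fixpoint:
  val[0] = ⊤
  val[1] = ⊤
  val[2] = ⊤
  val[3] = +
  val[4] = ⊤
  val[5] = ⊤
  val[6] = ⊤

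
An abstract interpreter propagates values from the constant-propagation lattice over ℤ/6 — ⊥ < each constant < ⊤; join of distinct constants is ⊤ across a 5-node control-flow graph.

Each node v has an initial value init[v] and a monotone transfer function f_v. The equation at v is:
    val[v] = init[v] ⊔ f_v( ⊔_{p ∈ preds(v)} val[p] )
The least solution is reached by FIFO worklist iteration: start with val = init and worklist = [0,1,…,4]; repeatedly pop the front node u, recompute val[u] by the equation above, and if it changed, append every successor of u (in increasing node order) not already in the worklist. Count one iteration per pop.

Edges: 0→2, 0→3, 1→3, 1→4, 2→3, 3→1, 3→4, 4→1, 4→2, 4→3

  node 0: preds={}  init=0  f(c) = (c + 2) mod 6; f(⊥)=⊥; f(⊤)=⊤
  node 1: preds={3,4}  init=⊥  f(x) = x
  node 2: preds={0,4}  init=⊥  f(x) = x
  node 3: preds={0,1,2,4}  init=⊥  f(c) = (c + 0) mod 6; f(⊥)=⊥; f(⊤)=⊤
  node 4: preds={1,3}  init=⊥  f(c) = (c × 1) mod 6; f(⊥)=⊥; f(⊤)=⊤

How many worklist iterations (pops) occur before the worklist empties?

9

Iteration log — 9 steps:
  step 1. node 0  ⊔preds=⊥  new=0  stable
  step 2. node 1  ⊔preds=⊥  new=⊥  stable
  step 3. node 2  ⊔preds=0  new=0  old=⊥  +wl: 
  step 4. node 3  ⊔preds=0  new=0  old=⊥  +wl: 1
  step 5. node 4  ⊔preds=0  new=0  old=⊥  +wl: 2,3
  step 6. node 1  ⊔preds=0  new=0  old=⊥  +wl: 4
  step 7. node 2  ⊔preds=0  new=0  stable
  step 8. node 3  ⊔preds=0  new=0  stable
  step 9. node 4  ⊔preds=0  new=0  stable

Least fixpoint reached:
  node 0: 0
  node 1: 0
  node 2: 0
  node 3: 0
  node 4: 0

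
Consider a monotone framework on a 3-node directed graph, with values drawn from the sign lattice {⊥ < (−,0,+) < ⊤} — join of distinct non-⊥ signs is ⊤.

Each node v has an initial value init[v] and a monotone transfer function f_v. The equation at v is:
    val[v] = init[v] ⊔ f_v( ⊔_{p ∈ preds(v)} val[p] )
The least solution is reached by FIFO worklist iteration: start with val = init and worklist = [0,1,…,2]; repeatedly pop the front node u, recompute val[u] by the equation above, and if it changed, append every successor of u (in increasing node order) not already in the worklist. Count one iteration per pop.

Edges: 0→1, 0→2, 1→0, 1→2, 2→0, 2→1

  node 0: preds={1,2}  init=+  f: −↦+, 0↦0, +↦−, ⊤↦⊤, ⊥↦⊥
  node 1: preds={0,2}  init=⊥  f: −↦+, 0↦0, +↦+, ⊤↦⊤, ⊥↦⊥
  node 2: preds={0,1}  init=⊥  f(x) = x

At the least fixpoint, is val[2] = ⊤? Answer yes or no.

yes

Worklist (8 pops):
  #1 pop 0: in=⊥ → + (no change)
  #2 pop 1: in=+ → + (was ⊥); enqueue [0]
  #3 pop 2: in=+ → + (was ⊥); enqueue [1]
  #4 pop 0: in=+ → ⊤ (was +); enqueue [2]
  #5 pop 1: in=⊤ → ⊤ (was +); enqueue [0]
  #6 pop 2: in=⊤ → ⊤ (was +); enqueue [1]
  #7 pop 0: in=⊤ → ⊤ (no change)
  #8 pop 1: in=⊤ → ⊤ (no change)

Fixpoint:
  val[0] = ⊤
  val[1] = ⊤
  val[2] = ⊤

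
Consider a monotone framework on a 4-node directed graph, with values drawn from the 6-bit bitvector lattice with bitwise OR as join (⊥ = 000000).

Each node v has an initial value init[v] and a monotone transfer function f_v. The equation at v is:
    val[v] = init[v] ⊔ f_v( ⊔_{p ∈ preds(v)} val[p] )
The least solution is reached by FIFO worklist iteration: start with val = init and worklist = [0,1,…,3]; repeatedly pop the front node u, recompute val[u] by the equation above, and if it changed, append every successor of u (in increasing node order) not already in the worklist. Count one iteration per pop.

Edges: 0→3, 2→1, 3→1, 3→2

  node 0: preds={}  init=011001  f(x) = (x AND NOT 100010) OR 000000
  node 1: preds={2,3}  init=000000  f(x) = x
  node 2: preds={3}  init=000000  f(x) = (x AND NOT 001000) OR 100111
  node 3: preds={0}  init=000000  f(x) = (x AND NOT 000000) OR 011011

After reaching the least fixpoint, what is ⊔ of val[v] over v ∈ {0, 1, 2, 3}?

111111

Worklist (7 pops):
  #1 pop 0: in=000000 → 011001 (no change)
  #2 pop 1: in=000000 → 000000 (no change)
  #3 pop 2: in=000000 → 100111 (was 000000); enqueue [1]
  #4 pop 3: in=011001 → 011011 (was 000000); enqueue [2]
  #5 pop 1: in=111111 → 111111 (was 000000); enqueue []
  #6 pop 2: in=011011 → 110111 (was 100111); enqueue [1]
  #7 pop 1: in=111111 → 111111 (no change)

Fixpoint:
  val[0] = 011001
  val[1] = 111111
  val[2] = 110111
  val[3] = 011011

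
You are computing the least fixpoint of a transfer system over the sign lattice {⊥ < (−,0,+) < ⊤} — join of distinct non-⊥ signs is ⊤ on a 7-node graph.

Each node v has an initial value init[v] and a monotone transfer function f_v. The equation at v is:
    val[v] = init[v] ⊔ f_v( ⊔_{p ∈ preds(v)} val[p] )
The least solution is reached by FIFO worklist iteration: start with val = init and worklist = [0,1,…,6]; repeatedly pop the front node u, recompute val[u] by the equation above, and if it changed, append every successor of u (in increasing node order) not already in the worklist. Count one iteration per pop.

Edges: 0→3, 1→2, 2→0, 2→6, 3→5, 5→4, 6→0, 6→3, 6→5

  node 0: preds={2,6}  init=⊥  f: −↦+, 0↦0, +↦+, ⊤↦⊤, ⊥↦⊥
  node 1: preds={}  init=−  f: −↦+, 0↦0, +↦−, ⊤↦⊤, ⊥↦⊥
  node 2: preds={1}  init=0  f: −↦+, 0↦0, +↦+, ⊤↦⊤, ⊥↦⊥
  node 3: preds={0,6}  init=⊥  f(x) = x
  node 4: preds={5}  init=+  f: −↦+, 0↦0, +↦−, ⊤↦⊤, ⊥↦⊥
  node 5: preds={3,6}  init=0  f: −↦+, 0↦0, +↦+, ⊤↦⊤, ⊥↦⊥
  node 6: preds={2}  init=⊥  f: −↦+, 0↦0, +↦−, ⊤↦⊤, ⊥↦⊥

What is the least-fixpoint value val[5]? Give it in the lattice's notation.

Iteration log — 11 steps:
  step 1. node 0  ⊔preds=0  new=0  old=⊥  +wl: 
  step 2. node 1  ⊔preds=⊥  new=−  stable
  step 3. node 2  ⊔preds=−  new=⊤  old=0  +wl: 0
  step 4. node 3  ⊔preds=0  new=0  old=⊥  +wl: 
  step 5. node 4  ⊔preds=0  new=⊤  old=+  +wl: 
  step 6. node 5  ⊔preds=0  new=0  stable
  step 7. node 6  ⊔preds=⊤  new=⊤  old=⊥  +wl: 3,5
  step 8. node 0  ⊔preds=⊤  new=⊤  old=0  +wl: 
  step 9. node 3  ⊔preds=⊤  new=⊤  old=0  +wl: 
  step 10. node 5  ⊔preds=⊤  new=⊤  old=0  +wl: 4
  step 11. node 4  ⊔preds=⊤  new=⊤  stable

Least fixpoint reached:
  node 0: ⊤
  node 1: −
  node 2: ⊤
  node 3: ⊤
  node 4: ⊤
  node 5: ⊤
  node 6: ⊤

⊤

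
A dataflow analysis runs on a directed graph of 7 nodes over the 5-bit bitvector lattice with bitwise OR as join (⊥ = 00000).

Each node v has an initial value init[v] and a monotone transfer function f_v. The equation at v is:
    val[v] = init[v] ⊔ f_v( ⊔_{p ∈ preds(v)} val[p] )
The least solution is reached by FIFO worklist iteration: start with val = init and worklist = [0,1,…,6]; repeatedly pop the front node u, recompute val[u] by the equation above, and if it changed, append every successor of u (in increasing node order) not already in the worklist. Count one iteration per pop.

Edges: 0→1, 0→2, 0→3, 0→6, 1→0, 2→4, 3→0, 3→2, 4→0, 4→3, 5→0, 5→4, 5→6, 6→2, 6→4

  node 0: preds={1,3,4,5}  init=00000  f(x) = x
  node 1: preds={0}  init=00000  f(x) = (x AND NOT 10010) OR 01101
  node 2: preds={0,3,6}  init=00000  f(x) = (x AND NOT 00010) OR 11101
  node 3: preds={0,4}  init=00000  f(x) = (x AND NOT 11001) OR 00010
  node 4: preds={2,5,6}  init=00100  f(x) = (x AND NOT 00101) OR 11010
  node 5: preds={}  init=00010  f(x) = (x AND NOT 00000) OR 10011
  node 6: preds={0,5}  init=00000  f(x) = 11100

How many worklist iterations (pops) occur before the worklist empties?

Trace (13 dequeues):
  [1] u=0 | in 00110 | out 00110 | prev 00000 | push {}
  [2] u=1 | in 00110 | out 01101 | prev 00000 | push {0}
  [3] u=2 | in 00110 | out 11101 | prev 00000 | push {}
  [4] u=3 | in 00110 | out 00110 | prev 00000 | push {2}
  [5] u=4 | in 11111 | out 11110 | prev 00100 | push {3}
  [6] u=5 | in 00000 | out 10011 | prev 00010 | push {4}
  [7] u=6 | in 10111 | out 11100 | prev 00000 | push {}
  [8] u=0 | in 11111 | out 11111 | prev 00110 | push {1,6}
  [9] u=2 | in 11111 | out 11101 | ==
  [10] u=3 | in 11111 | out 00110 | ==
  [11] u=4 | in 11111 | out 11110 | ==
  [12] u=1 | in 11111 | out 01101 | ==
  [13] u=6 | in 11111 | out 11100 | ==

Converged values:
  [0] 11111
  [1] 01101
  [2] 11101
  [3] 00110
  [4] 11110
  [5] 10011
  [6] 11100

13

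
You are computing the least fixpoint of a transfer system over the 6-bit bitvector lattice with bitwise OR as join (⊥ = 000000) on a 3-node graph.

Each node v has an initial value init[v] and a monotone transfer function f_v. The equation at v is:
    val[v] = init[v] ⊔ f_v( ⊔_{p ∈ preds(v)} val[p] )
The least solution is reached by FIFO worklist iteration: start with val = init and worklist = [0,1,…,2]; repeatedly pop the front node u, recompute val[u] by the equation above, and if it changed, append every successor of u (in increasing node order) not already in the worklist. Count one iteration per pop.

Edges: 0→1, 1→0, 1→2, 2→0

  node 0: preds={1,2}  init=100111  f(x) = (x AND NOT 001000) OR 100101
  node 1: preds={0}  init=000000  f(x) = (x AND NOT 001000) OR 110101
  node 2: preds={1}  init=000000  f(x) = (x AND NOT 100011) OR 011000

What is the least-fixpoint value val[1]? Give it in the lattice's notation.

Iteration log — 5 steps:
  step 1. node 0  ⊔preds=000000  new=100111  stable
  step 2. node 1  ⊔preds=100111  new=110111  old=000000  +wl: 0
  step 3. node 2  ⊔preds=110111  new=011100  old=000000  +wl: 
  step 4. node 0  ⊔preds=111111  new=110111  old=100111  +wl: 1
  step 5. node 1  ⊔preds=110111  new=110111  stable

Least fixpoint reached:
  node 0: 110111
  node 1: 110111
  node 2: 011100

110111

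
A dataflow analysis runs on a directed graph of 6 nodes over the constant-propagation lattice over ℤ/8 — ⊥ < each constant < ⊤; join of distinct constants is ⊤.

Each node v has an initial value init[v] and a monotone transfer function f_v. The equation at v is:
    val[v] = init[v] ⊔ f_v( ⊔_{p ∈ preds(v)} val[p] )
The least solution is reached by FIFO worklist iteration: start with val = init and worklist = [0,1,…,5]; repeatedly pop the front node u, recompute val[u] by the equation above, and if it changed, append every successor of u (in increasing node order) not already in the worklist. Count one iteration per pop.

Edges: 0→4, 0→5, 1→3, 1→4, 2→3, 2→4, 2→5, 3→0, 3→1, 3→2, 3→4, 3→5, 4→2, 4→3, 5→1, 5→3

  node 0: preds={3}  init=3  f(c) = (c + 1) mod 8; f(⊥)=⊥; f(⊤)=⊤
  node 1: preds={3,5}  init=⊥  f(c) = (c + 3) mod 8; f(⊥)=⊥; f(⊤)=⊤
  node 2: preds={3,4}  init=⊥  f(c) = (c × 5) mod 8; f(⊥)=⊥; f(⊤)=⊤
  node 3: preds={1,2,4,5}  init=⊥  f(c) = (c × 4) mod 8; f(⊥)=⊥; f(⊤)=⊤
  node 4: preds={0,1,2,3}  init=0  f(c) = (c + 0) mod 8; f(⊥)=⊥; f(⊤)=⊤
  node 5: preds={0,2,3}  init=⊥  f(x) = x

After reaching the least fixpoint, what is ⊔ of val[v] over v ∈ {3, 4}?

Iteration log — 15 steps:
  step 1. node 0  ⊔preds=⊥  new=3  stable
  step 2. node 1  ⊔preds=⊥  new=⊥  stable
  step 3. node 2  ⊔preds=0  new=0  old=⊥  +wl: 
  step 4. node 3  ⊔preds=0  new=0  old=⊥  +wl: 0,1,2
  step 5. node 4  ⊔preds=⊤  new=⊤  old=0  +wl: 3
  step 6. node 5  ⊔preds=⊤  new=⊤  old=⊥  +wl: 
  step 7. node 0  ⊔preds=0  new=⊤  old=3  +wl: 4,5
  step 8. node 1  ⊔preds=⊤  new=⊤  old=⊥  +wl: 
  step 9. node 2  ⊔preds=⊤  new=⊤  old=0  +wl: 
  step 10. node 3  ⊔preds=⊤  new=⊤  old=0  +wl: 0,1,2
  step 11. node 4  ⊔preds=⊤  new=⊤  stable
  step 12. node 5  ⊔preds=⊤  new=⊤  stable
  step 13. node 0  ⊔preds=⊤  new=⊤  stable
  step 14. node 1  ⊔preds=⊤  new=⊤  stable
  step 15. node 2  ⊔preds=⊤  new=⊤  stable

Least fixpoint reached:
  node 0: ⊤
  node 1: ⊤
  node 2: ⊤
  node 3: ⊤
  node 4: ⊤
  node 5: ⊤

⊤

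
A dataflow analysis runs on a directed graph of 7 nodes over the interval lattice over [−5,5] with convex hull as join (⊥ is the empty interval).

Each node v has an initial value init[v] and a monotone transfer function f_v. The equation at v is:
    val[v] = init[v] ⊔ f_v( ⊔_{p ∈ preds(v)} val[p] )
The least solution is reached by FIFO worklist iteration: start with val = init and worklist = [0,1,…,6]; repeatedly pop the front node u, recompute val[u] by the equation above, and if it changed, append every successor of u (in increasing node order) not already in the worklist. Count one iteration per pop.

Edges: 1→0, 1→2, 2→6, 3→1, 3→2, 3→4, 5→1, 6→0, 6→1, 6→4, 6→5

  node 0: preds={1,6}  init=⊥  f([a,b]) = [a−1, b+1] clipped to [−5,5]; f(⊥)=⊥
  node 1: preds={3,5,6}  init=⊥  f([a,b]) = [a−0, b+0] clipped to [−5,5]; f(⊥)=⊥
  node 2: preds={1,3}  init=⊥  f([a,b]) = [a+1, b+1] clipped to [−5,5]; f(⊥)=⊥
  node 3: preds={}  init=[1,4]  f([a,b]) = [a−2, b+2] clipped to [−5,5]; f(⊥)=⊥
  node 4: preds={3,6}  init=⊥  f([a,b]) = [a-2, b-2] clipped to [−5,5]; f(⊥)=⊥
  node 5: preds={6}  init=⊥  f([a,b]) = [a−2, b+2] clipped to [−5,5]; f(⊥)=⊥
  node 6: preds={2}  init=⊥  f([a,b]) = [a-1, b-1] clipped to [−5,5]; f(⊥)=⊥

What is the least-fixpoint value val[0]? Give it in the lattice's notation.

[-5,5]

Worklist (35 pops):
  #1 pop 0: in=⊥ → ⊥ (no change)
  #2 pop 1: in=[1,4] → [1,4] (was ⊥); enqueue [0]
  #3 pop 2: in=[1,4] → [2,5] (was ⊥); enqueue []
  #4 pop 3: in=⊥ → [1,4] (no change)
  #5 pop 4: in=[1,4] → [-1,2] (was ⊥); enqueue []
  #6 pop 5: in=⊥ → ⊥ (no change)
  #7 pop 6: in=[2,5] → [1,4] (was ⊥); enqueue [1,4,5]
  #8 pop 0: in=[1,4] → [0,5] (was ⊥); enqueue []
  #9 pop 1: in=[1,4] → [1,4] (no change)
  #10 pop 4: in=[1,4] → [-1,2] (no change)
  #11 pop 5: in=[1,4] → [-1,5] (was ⊥); enqueue [1]
  #12 pop 1: in=[-1,5] → [-1,5] (was [1,4]); enqueue [0,2]
  #13 pop 0: in=[-1,5] → [-2,5] (was [0,5]); enqueue []
  #14 pop 2: in=[-1,5] → [0,5] (was [2,5]); enqueue [6]
  #15 pop 6: in=[0,5] → [-1,4] (was [1,4]); enqueue [0,1,4,5]
  #16 pop 0: in=[-1,5] → [-2,5] (no change)
  #17 pop 1: in=[-1,5] → [-1,5] (no change)
  #18 pop 4: in=[-1,4] → [-3,2] (was [-1,2]); enqueue []
  #19 pop 5: in=[-1,4] → [-3,5] (was [-1,5]); enqueue [1]
  #20 pop 1: in=[-3,5] → [-3,5] (was [-1,5]); enqueue [0,2]
  #21 pop 0: in=[-3,5] → [-4,5] (was [-2,5]); enqueue []
  #22 pop 2: in=[-3,5] → [-2,5] (was [0,5]); enqueue [6]
  #23 pop 6: in=[-2,5] → [-3,4] (was [-1,4]); enqueue [0,1,4,5]
  #24 pop 0: in=[-3,5] → [-4,5] (no change)
  #25 pop 1: in=[-3,5] → [-3,5] (no change)
  #26 pop 4: in=[-3,4] → [-5,2] (was [-3,2]); enqueue []
  #27 pop 5: in=[-3,4] → [-5,5] (was [-3,5]); enqueue [1]
  #28 pop 1: in=[-5,5] → [-5,5] (was [-3,5]); enqueue [0,2]
  #29 pop 0: in=[-5,5] → [-5,5] (was [-4,5]); enqueue []
  #30 pop 2: in=[-5,5] → [-4,5] (was [-2,5]); enqueue [6]
  #31 pop 6: in=[-4,5] → [-5,4] (was [-3,4]); enqueue [0,1,4,5]
  #32 pop 0: in=[-5,5] → [-5,5] (no change)
  #33 pop 1: in=[-5,5] → [-5,5] (no change)
  #34 pop 4: in=[-5,4] → [-5,2] (no change)
  #35 pop 5: in=[-5,4] → [-5,5] (no change)

Fixpoint:
  val[0] = [-5,5]
  val[1] = [-5,5]
  val[2] = [-4,5]
  val[3] = [1,4]
  val[4] = [-5,2]
  val[5] = [-5,5]
  val[6] = [-5,4]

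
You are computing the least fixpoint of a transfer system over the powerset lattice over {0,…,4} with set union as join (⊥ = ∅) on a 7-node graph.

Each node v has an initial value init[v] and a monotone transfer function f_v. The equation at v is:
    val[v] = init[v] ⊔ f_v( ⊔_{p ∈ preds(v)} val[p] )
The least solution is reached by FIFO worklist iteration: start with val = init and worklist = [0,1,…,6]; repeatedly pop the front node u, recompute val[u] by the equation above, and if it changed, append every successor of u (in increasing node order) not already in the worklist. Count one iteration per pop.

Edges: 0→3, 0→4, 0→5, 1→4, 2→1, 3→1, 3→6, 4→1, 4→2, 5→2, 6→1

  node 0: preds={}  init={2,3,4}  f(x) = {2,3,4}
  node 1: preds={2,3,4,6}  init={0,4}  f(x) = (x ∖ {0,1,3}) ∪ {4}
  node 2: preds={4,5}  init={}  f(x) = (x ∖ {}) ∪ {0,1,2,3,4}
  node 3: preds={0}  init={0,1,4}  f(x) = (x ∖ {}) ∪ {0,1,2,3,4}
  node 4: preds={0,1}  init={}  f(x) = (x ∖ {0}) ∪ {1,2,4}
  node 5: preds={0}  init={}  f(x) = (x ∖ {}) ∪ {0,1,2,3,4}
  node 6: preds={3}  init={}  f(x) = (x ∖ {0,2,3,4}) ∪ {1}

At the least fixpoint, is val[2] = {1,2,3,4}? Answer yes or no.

no

Trace (10 dequeues):
  [1] u=0 | in {} | out {2,3,4} | ==
  [2] u=1 | in {0,1,4} | out {0,4} | ==
  [3] u=2 | in {} | out {0,1,2,3,4} | prev {} | push {1}
  [4] u=3 | in {2,3,4} | out {0,1,2,3,4} | prev {0,1,4} | push {}
  [5] u=4 | in {0,2,3,4} | out {1,2,3,4} | prev {} | push {2}
  [6] u=5 | in {2,3,4} | out {0,1,2,3,4} | prev {} | push {}
  [7] u=6 | in {0,1,2,3,4} | out {1} | prev {} | push {}
  [8] u=1 | in {0,1,2,3,4} | out {0,2,4} | prev {0,4} | push {4}
  [9] u=2 | in {0,1,2,3,4} | out {0,1,2,3,4} | ==
  [10] u=4 | in {0,2,3,4} | out {1,2,3,4} | ==

Converged values:
  [0] {2,3,4}
  [1] {0,2,4}
  [2] {0,1,2,3,4}
  [3] {0,1,2,3,4}
  [4] {1,2,3,4}
  [5] {0,1,2,3,4}
  [6] {1}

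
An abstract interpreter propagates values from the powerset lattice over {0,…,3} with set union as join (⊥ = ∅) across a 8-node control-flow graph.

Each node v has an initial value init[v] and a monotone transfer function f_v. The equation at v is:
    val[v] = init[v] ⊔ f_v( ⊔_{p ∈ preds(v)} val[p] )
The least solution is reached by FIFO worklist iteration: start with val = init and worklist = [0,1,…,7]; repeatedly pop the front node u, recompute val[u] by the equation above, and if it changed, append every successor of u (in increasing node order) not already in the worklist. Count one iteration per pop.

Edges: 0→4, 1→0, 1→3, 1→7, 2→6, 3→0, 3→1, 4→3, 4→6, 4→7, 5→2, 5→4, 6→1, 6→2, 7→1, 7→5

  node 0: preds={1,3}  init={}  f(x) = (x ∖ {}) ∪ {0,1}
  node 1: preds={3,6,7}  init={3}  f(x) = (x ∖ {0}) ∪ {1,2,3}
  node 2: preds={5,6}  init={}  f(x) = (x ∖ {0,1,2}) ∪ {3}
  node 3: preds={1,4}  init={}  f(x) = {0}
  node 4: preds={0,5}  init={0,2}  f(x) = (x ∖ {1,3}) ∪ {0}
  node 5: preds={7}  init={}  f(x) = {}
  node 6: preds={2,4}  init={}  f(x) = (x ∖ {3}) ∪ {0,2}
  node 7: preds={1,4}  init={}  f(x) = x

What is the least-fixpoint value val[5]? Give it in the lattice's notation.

Worklist (13 pops):
  #1 pop 0: in={3} → {0,1,3} (was {}); enqueue []
  #2 pop 1: in={} → {1,2,3} (was {3}); enqueue [0]
  #3 pop 2: in={} → {3} (was {}); enqueue []
  #4 pop 3: in={0,1,2,3} → {0} (was {}); enqueue [1]
  #5 pop 4: in={0,1,3} → {0,2} (no change)
  #6 pop 5: in={} → {} (no change)
  #7 pop 6: in={0,2,3} → {0,2} (was {}); enqueue [2]
  #8 pop 7: in={0,1,2,3} → {0,1,2,3} (was {}); enqueue [5]
  #9 pop 0: in={0,1,2,3} → {0,1,2,3} (was {0,1,3}); enqueue [4]
  #10 pop 1: in={0,1,2,3} → {1,2,3} (no change)
  #11 pop 2: in={0,2} → {3} (no change)
  #12 pop 5: in={0,1,2,3} → {} (no change)
  #13 pop 4: in={0,1,2,3} → {0,2} (no change)

Fixpoint:
  val[0] = {0,1,2,3}
  val[1] = {1,2,3}
  val[2] = {3}
  val[3] = {0}
  val[4] = {0,2}
  val[5] = {}
  val[6] = {0,2}
  val[7] = {0,1,2,3}

{}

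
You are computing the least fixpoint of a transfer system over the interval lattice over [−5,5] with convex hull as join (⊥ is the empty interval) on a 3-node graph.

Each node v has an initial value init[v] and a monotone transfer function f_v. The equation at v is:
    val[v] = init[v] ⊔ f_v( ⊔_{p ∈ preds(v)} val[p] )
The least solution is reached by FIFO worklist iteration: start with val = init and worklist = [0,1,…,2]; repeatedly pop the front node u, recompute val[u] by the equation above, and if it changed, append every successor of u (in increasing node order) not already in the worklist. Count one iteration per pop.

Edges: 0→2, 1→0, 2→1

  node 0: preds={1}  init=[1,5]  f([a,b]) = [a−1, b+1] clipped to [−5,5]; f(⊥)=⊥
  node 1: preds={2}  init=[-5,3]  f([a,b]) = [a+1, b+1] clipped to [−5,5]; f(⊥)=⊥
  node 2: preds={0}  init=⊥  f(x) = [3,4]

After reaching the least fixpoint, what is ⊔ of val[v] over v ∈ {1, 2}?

Trace (5 dequeues):
  [1] u=0 | in [-5,3] | out [-5,5] | prev [1,5] | push {}
  [2] u=1 | in ⊥ | out [-5,3] | ==
  [3] u=2 | in [-5,5] | out [3,4] | prev ⊥ | push {1}
  [4] u=1 | in [3,4] | out [-5,5] | prev [-5,3] | push {0}
  [5] u=0 | in [-5,5] | out [-5,5] | ==

Converged values:
  [0] [-5,5]
  [1] [-5,5]
  [2] [3,4]

[-5,5]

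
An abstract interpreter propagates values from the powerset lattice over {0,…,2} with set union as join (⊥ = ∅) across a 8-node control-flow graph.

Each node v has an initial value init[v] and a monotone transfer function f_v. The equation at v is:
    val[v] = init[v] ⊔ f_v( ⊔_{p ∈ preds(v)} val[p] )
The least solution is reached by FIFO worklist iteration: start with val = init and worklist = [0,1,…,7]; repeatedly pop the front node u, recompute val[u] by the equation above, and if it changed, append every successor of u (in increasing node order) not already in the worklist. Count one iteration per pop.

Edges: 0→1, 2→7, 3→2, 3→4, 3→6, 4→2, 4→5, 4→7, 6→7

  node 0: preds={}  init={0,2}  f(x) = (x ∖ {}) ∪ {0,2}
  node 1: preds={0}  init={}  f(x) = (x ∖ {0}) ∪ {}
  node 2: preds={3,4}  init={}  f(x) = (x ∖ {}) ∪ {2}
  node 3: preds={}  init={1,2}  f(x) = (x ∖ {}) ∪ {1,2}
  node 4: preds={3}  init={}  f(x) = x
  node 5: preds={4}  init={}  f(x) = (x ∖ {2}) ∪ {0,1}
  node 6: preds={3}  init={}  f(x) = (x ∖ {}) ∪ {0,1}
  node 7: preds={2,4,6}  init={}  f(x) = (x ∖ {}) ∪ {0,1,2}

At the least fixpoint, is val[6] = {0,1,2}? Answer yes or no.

Worklist (9 pops):
  #1 pop 0: in={} → {0,2} (no change)
  #2 pop 1: in={0,2} → {2} (was {}); enqueue []
  #3 pop 2: in={1,2} → {1,2} (was {}); enqueue []
  #4 pop 3: in={} → {1,2} (no change)
  #5 pop 4: in={1,2} → {1,2} (was {}); enqueue [2]
  #6 pop 5: in={1,2} → {0,1} (was {}); enqueue []
  #7 pop 6: in={1,2} → {0,1,2} (was {}); enqueue []
  #8 pop 7: in={0,1,2} → {0,1,2} (was {}); enqueue []
  #9 pop 2: in={1,2} → {1,2} (no change)

Fixpoint:
  val[0] = {0,2}
  val[1] = {2}
  val[2] = {1,2}
  val[3] = {1,2}
  val[4] = {1,2}
  val[5] = {0,1}
  val[6] = {0,1,2}
  val[7] = {0,1,2}

yes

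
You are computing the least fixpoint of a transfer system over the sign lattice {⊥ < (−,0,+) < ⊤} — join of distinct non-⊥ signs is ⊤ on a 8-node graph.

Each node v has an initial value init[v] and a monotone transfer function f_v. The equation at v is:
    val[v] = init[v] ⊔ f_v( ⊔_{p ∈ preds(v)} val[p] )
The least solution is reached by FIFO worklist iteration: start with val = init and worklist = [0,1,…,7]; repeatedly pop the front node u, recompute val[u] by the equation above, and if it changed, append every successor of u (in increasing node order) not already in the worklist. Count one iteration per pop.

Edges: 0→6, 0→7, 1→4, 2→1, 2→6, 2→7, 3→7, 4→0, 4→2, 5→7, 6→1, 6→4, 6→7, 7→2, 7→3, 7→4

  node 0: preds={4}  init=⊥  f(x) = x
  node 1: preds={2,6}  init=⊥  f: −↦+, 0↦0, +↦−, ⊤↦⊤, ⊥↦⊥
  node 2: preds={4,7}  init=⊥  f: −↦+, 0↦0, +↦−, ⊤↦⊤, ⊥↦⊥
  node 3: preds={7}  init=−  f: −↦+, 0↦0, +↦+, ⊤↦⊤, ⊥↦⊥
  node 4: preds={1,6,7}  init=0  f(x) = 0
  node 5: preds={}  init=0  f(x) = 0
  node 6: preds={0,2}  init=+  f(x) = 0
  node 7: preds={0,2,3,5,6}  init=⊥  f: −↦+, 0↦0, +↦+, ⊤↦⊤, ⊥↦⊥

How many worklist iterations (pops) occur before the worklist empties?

Iteration log — 15 steps:
  step 1. node 0  ⊔preds=0  new=0  old=⊥  +wl: 
  step 2. node 1  ⊔preds=+  new=−  old=⊥  +wl: 
  step 3. node 2  ⊔preds=0  new=0  old=⊥  +wl: 1
  step 4. node 3  ⊔preds=⊥  new=−  stable
  step 5. node 4  ⊔preds=⊤  new=0  stable
  step 6. node 5  ⊔preds=⊥  new=0  stable
  step 7. node 6  ⊔preds=0  new=⊤  old=+  +wl: 4
  step 8. node 7  ⊔preds=⊤  new=⊤  old=⊥  +wl: 2,3
  step 9. node 1  ⊔preds=⊤  new=⊤  old=−  +wl: 
  step 10. node 4  ⊔preds=⊤  new=0  stable
  step 11. node 2  ⊔preds=⊤  new=⊤  old=0  +wl: 1,6,7
  step 12. node 3  ⊔preds=⊤  new=⊤  old=−  +wl: 
  step 13. node 1  ⊔preds=⊤  new=⊤  stable
  step 14. node 6  ⊔preds=⊤  new=⊤  stable
  step 15. node 7  ⊔preds=⊤  new=⊤  stable

Least fixpoint reached:
  node 0: 0
  node 1: ⊤
  node 2: ⊤
  node 3: ⊤
  node 4: 0
  node 5: 0
  node 6: ⊤
  node 7: ⊤

15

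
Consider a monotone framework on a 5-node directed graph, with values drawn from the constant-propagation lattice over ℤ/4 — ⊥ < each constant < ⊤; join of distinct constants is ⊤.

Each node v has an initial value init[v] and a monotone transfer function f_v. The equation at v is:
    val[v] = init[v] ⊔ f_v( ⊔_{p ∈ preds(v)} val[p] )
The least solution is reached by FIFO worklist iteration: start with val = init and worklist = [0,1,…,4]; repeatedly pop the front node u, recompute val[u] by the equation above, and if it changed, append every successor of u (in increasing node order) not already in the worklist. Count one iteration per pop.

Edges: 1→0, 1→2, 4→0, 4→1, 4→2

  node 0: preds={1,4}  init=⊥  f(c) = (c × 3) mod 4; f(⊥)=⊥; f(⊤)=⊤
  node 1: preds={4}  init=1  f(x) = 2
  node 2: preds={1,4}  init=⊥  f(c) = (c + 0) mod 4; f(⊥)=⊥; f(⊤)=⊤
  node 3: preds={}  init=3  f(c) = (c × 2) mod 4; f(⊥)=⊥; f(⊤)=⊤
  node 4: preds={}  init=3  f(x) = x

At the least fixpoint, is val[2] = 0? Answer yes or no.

Trace (6 dequeues):
  [1] u=0 | in ⊤ | out ⊤ | prev ⊥ | push {}
  [2] u=1 | in 3 | out ⊤ | prev 1 | push {0}
  [3] u=2 | in ⊤ | out ⊤ | prev ⊥ | push {}
  [4] u=3 | in ⊥ | out 3 | ==
  [5] u=4 | in ⊥ | out 3 | ==
  [6] u=0 | in ⊤ | out ⊤ | ==

Converged values:
  [0] ⊤
  [1] ⊤
  [2] ⊤
  [3] 3
  [4] 3

no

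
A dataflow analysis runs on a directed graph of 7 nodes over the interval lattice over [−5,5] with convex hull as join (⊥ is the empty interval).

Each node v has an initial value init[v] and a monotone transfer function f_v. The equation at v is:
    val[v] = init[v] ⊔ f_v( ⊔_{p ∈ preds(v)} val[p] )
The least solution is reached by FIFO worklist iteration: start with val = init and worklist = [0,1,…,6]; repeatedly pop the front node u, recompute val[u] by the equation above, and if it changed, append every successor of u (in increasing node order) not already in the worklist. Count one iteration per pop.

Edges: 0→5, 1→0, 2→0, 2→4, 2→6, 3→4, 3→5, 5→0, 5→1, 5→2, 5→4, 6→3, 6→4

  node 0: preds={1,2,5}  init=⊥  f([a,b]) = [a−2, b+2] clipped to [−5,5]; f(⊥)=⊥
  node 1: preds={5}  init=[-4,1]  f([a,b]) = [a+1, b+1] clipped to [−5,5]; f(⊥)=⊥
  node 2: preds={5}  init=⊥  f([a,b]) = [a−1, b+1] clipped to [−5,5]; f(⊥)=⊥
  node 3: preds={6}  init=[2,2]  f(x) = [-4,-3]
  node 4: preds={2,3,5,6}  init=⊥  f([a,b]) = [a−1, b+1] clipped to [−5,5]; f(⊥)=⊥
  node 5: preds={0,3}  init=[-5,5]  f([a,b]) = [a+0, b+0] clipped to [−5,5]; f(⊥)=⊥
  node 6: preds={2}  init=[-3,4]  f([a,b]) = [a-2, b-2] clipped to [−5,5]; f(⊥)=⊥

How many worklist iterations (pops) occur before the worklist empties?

Worklist (10 pops):
  #1 pop 0: in=[-5,5] → [-5,5] (was ⊥); enqueue []
  #2 pop 1: in=[-5,5] → [-4,5] (was [-4,1]); enqueue [0]
  #3 pop 2: in=[-5,5] → [-5,5] (was ⊥); enqueue []
  #4 pop 3: in=[-3,4] → [-4,2] (was [2,2]); enqueue []
  #5 pop 4: in=[-5,5] → [-5,5] (was ⊥); enqueue []
  #6 pop 5: in=[-5,5] → [-5,5] (no change)
  #7 pop 6: in=[-5,5] → [-5,4] (was [-3,4]); enqueue [3,4]
  #8 pop 0: in=[-5,5] → [-5,5] (no change)
  #9 pop 3: in=[-5,4] → [-4,2] (no change)
  #10 pop 4: in=[-5,5] → [-5,5] (no change)

Fixpoint:
  val[0] = [-5,5]
  val[1] = [-4,5]
  val[2] = [-5,5]
  val[3] = [-4,2]
  val[4] = [-5,5]
  val[5] = [-5,5]
  val[6] = [-5,4]

10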